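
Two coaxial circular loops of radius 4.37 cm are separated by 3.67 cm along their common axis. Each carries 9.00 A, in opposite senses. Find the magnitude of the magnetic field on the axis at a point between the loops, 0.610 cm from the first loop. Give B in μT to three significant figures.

B ≈ 54.6 μT

Each loop contributes B = μ₀IR²/[2(R²+z²)^(3/2)] on the axis, with z measured from that loop.
Loop 1 (z = 0.0061 m): B₁ = 1.26×10⁻⁴ T. Loop 2 (z = 0.0306 m): B₂ = 7.11×10⁻⁵ T.
The fields oppose: B = |B₁ − B₂| = 5.46×10⁻⁵ T.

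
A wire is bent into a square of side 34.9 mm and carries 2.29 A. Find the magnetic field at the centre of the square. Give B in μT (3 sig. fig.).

B ≈ 74.2 μT

Each side is a finite straight segment at perpendicular distance d = a/(2 tan(π/4)) = 0.01745 m from the centre, with end-angles ±π/4.
One side contributes B₁ = (μ₀I/4πd)·2 sin(π/4) = 1.86×10⁻⁵ T.
All 4 sides add in the same direction: B = 4 × 1.86×10⁻⁵ = 7.42×10⁻⁵ T.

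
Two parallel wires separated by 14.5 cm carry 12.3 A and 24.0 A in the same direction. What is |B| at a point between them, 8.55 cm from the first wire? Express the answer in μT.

B ≈ 51.9 μT

Each long wire gives B = μ₀I/(2πd). Distances are d₁ = 0.0855 m and d₂ = 0.0595 m.
B₁ = 2.88×10⁻⁵ T, B₂ = 8.07×10⁻⁵ T.
Between parallel currents the two contributions point in opposite directions, so they subtract. B = |B₁ − B₂| = |2.88×10⁻⁵ − 8.07×10⁻⁵| = 5.19×10⁻⁵ T.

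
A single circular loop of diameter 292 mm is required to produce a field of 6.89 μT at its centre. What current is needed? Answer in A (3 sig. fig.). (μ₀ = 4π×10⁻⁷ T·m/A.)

I ≈ 1.60 A

At the centre of a circular loop B = μ₀I/(2R), so I = 2RB/μ₀.
With R = 0.146 m, I = 2 × 0.146 × 6.89×10⁻⁶ / (4π×10⁻⁷) = 1.60 A.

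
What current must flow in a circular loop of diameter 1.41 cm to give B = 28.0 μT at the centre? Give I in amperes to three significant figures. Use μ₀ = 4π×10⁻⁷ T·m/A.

I ≈ 0.314 A

At the centre of a circular loop B = μ₀I/(2R), so I = 2RB/μ₀.
With R = 0.00705 m, I = 2 × 0.00705 × 2.80×10⁻⁵ / (4π×10⁻⁷) = 0.314 A.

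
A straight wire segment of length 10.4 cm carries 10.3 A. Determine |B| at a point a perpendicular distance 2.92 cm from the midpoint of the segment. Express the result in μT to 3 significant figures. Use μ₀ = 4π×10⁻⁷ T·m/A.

For a finite straight segment, B = (μ₀I/4πd)(sinθ₁ + sinθ₂), where θ₁, θ₂ are the angles from the perpendicular to each end.
The perpendicular from the point meets the wire at its midpoint, so each end is L/2 = 0.052 m away along the wire.
sinθ₁ = 0.052/√(0.052²+0.0292²) = 0.8719; sinθ₂ = 0.052/√(0.052²+0.0292²) = 0.8719.
B = (4π×10⁻⁷ × 10.3) / (4π × 0.0292) × (0.8719 + 0.8719) = 6.15×10⁻⁵ T.

B ≈ 61.5 μT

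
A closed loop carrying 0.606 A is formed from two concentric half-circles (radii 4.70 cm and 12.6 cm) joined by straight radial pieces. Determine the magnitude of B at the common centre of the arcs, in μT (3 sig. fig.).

The radial connectors point toward the centre, so dl × r̂ = 0 and they contribute nothing.
Each semicircle gives μ₀I/(4R): inner arc 4.05×10⁻⁶ T, outer arc 1.51×10⁻⁶ T.
The two arcs carry current in opposite angular senses, so their fields oppose: B = |4.05×10⁻⁶ − 1.51×10⁻⁶| = 2.54×10⁻⁶ T.

B ≈ 2.54 μT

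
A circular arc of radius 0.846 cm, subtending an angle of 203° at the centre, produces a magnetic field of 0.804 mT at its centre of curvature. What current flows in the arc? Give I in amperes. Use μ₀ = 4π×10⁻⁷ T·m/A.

For a circular arc, B = μ₀Iφ/(4πR) with φ in radians; here φ = 3.543 rad.
So I = 4πRB/(μ₀φ) = 4π × 0.00846 × 8.04×10⁻⁴ / (4π×10⁻⁷ × 3.543) = 19.2 A.

I ≈ 19.2 A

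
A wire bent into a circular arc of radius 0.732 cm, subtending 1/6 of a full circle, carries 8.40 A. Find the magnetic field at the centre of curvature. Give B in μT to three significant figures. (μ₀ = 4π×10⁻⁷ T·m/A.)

The Biot–Savart field of a circular arc at its centre is B = μ₀Iφ/(4πR), with φ = 1.047 rad.
B = (4π×10⁻⁷ × 8.40 × 1.047) / (4π × 0.00732) = 1.20×10⁻⁴ T.

B ≈ 120 μT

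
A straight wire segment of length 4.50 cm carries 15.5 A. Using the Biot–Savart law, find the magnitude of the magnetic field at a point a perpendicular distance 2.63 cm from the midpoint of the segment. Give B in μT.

For a finite straight segment, B = (μ₀I/4πd)(sinθ₁ + sinθ₂), where θ₁, θ₂ are the angles from the perpendicular to each end.
The perpendicular from the point meets the wire at its midpoint, so each end is L/2 = 0.0225 m away along the wire.
sinθ₁ = 0.0225/√(0.0225²+0.0263²) = 0.6501; sinθ₂ = 0.0225/√(0.0225²+0.0263²) = 0.6501.
B = (4π×10⁻⁷ × 15.5) / (4π × 0.0263) × (0.6501 + 0.6501) = 7.66×10⁻⁵ T.

B ≈ 76.6 μT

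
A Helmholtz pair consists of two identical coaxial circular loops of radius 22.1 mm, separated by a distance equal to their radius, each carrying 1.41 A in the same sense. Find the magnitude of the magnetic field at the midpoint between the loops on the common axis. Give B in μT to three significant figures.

B ≈ 57.4 μT

Each loop contributes B = μ₀IR²/[2(R²+z²)^(3/2)] on the axis, with z measured from that loop.
Loop 1 (z = 0.01105 m): B₁ = 2.87×10⁻⁵ T. Loop 2 (z = 0.01105 m): B₂ = 2.87×10⁻⁵ T.
The fields add: B = B₁ + B₂ = 5.74×10⁻⁵ T.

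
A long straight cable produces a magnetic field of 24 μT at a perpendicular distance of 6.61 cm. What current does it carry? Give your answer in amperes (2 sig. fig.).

I ≈ 7.9 A

For a long straight wire B = μ₀I/(2πd), so I = 2πdB/μ₀.
I = 2π × 0.0661 × 2.40×10⁻⁵ / (4π×10⁻⁷) = 7.93 A.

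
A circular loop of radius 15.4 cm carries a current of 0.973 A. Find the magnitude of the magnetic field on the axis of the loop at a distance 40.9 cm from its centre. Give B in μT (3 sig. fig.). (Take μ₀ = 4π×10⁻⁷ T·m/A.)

On the axis of a circular loop, B = μ₀IR² / [2(R²+z²)^(3/2)].
R² + z² = (0.154)² + (0.409)² = 0.191 m², and (R²+z²)^(3/2) = 8.35×10⁻² m³.
B = (4π×10⁻⁷ × 0.973 × 0.02372) / (2 × 8.35×10⁻²) = 1.74×10⁻⁷ T.

B ≈ 0.174 μT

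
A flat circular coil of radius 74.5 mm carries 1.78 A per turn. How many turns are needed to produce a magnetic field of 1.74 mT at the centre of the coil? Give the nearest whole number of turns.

For an N-turn coil, B = Nμ₀I/(2R). A single turn gives B₁ = 1.50×10⁻⁵ T with R = 0.0745 m.
N = B/B₁ = 1.74×10⁻³ / 1.50×10⁻⁵ = 115.91.

N = 116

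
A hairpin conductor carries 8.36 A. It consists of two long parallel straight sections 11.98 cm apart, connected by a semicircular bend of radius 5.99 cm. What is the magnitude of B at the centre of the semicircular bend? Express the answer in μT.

B ≈ 71.8 μT

The semicircular arc contributes B_arc = μ₀I·π/(4πR) = μ₀I/(4R) = 4.38×10⁻⁵ T.
Each semi-infinite lead is at perpendicular distance R = 0.0599 m from the centre, with the perpendicular foot at its near end, so it contributes μ₀I/(4πR); both point the same way, together 2.79×10⁻⁵ T.
Arc and leads all point the same direction: B = 4.38×10⁻⁵ + 2.79×10⁻⁵ = 7.18×10⁻⁵ T.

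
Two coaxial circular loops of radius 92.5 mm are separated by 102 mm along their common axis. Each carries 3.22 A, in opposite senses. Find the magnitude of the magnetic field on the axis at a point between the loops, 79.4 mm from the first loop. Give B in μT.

B ≈ 10.5 μT

Each loop contributes B = μ₀IR²/[2(R²+z²)^(3/2)] on the axis, with z measured from that loop.
Loop 1 (z = 0.0794 m): B₁ = 9.56×10⁻⁶ T. Loop 2 (z = 0.0226 m): B₂ = 2.01×10⁻⁵ T.
The fields oppose: B = |B₁ − B₂| = 1.05×10⁻⁵ T.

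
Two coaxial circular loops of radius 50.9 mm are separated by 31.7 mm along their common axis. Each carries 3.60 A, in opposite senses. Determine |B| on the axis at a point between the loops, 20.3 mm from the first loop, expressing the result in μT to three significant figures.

Each loop contributes B = μ₀IR²/[2(R²+z²)^(3/2)] on the axis, with z measured from that loop.
Loop 1 (z = 0.0203 m): B₁ = 3.56×10⁻⁵ T. Loop 2 (z = 0.0114 m): B₂ = 4.13×10⁻⁵ T.
The fields oppose: B = |B₁ − B₂| = 5.68×10⁻⁶ T.

B ≈ 5.68 μT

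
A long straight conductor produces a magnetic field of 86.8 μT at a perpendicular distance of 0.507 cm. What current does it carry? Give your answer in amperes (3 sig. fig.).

For a long straight wire B = μ₀I/(2πd), so I = 2πdB/μ₀.
I = 2π × 0.00507 × 8.68×10⁻⁵ / (4π×10⁻⁷) = 2.20 A.

I ≈ 2.20 A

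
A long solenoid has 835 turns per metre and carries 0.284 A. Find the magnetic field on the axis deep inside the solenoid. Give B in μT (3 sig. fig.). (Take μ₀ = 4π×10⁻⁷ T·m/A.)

B ≈ 298 μT

Inside a long solenoid, B = μ₀nI with n = 835 turns/m.
B = 4π×10⁻⁷ × 835 × 0.284 = 2.98×10⁻⁴ T.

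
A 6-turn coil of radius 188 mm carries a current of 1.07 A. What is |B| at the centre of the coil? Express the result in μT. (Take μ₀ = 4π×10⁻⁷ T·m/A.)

B ≈ 21.5 μT

For an N-turn flat coil, B = Nμ₀I/(2R) with R = 0.188 m.
B = 6 × 3.58×10⁻⁶ T = 2.15×10⁻⁵ T.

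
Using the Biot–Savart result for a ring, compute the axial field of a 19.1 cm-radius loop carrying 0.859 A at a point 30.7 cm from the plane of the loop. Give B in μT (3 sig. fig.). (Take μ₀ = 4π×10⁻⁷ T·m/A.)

On the axis of a circular loop, B = μ₀IR² / [2(R²+z²)^(3/2)].
R² + z² = (0.191)² + (0.307)² = 0.1307 m², and (R²+z²)^(3/2) = 4.73×10⁻² m³.
B = (4π×10⁻⁷ × 0.859 × 0.03648) / (2 × 4.73×10⁻²) = 4.17×10⁻⁷ T.

B ≈ 0.417 μT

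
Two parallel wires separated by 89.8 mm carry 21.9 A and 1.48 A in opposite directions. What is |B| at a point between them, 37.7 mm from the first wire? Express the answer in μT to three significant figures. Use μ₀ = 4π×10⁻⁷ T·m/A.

B ≈ 122 μT

Each long wire gives B = μ₀I/(2πd). Distances are d₁ = 0.0377 m and d₂ = 0.0521 m.
B₁ = 1.16×10⁻⁴ T, B₂ = 5.68×10⁻⁶ T.
Between antiparallel currents both contributions point the same way, so they add. B = B₁ + B₂ = 1.16×10⁻⁴ + 5.68×10⁻⁶ = 1.22×10⁻⁴ T.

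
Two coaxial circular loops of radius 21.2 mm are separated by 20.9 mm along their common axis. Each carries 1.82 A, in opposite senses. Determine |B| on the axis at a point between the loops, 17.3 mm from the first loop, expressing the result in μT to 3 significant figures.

Each loop contributes B = μ₀IR²/[2(R²+z²)^(3/2)] on the axis, with z measured from that loop.
Loop 1 (z = 0.0173 m): B₁ = 2.51×10⁻⁵ T. Loop 2 (z = 0.0036 m): B₂ = 5.17×10⁻⁵ T.
The fields oppose: B = |B₁ − B₂| = 2.66×10⁻⁵ T.

B ≈ 26.6 μT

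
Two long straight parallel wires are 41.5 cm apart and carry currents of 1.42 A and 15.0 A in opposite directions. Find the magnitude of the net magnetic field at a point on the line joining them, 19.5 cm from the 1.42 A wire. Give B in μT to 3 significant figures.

Each long wire gives B = μ₀I/(2πd). Distances are d₁ = 0.195 m and d₂ = 0.22 m.
B₁ = 1.46×10⁻⁶ T, B₂ = 1.36×10⁻⁵ T.
Between antiparallel currents both contributions point the same way, so they add. B = B₁ + B₂ = 1.46×10⁻⁶ + 1.36×10⁻⁵ = 1.51×10⁻⁵ T.

B ≈ 15.1 μT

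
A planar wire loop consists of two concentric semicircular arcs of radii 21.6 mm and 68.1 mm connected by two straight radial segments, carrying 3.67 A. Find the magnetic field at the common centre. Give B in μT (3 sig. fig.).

B ≈ 36.4 μT

The radial connectors point toward the centre, so dl × r̂ = 0 and they contribute nothing.
Each semicircle gives μ₀I/(4R): inner arc 5.34×10⁻⁵ T, outer arc 1.69×10⁻⁵ T.
The two arcs carry current in opposite angular senses, so their fields oppose: B = |5.34×10⁻⁵ − 1.69×10⁻⁵| = 3.64×10⁻⁵ T.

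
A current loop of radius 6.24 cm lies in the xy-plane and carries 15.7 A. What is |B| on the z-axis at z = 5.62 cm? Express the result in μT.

On the axis of a circular loop, B = μ₀IR² / [2(R²+z²)^(3/2)].
R² + z² = (0.0624)² + (0.0562)² = 0.007052 m², and (R²+z²)^(3/2) = 5.92×10⁻⁴ m³.
B = (4π×10⁻⁷ × 15.7 × 0.003894) / (2 × 5.92×10⁻⁴) = 6.49×10⁻⁵ T.

B ≈ 64.9 μT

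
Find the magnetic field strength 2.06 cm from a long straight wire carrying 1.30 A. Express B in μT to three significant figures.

For an infinitely long straight wire, B = μ₀I/(2πd).
B = (4π×10⁻⁷ × 1.30) / (2π × 0.0206) = 1.26×10⁻⁵ T.

B ≈ 12.6 μT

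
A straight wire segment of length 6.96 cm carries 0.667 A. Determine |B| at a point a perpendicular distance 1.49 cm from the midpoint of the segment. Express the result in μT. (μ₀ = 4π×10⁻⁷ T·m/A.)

For a finite straight segment, B = (μ₀I/4πd)(sinθ₁ + sinθ₂), where θ₁, θ₂ are the angles from the perpendicular to each end.
The perpendicular from the point meets the wire at its midpoint, so each end is L/2 = 0.0348 m away along the wire.
sinθ₁ = 0.0348/√(0.0348²+0.0149²) = 0.9193; sinθ₂ = 0.0348/√(0.0348²+0.0149²) = 0.9193.
B = (4π×10⁻⁷ × 0.667) / (4π × 0.0149) × (0.9193 + 0.9193) = 8.23×10⁻⁶ T.

B ≈ 8.23 μT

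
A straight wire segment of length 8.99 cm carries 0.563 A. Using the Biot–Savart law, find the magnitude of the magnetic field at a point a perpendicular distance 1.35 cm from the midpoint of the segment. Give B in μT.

B ≈ 7.99 μT

For a finite straight segment, B = (μ₀I/4πd)(sinθ₁ + sinθ₂), where θ₁, θ₂ are the angles from the perpendicular to each end.
The perpendicular from the point meets the wire at its midpoint, so each end is L/2 = 0.04495 m away along the wire.
sinθ₁ = 0.04495/√(0.04495²+0.0135²) = 0.9577; sinθ₂ = 0.04495/√(0.04495²+0.0135²) = 0.9577.
B = (4π×10⁻⁷ × 0.563) / (4π × 0.0135) × (0.9577 + 0.9577) = 7.99×10⁻⁶ T.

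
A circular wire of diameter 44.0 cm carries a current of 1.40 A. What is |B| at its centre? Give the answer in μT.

B ≈ 4.00 μT

At the centre of a circular loop the Biot–Savart law gives B = μ₀I/(2R) (so R = 0.22 m).
B = (4π×10⁻⁷ × 1.40) / (2 × 0.22) = 4.00×10⁻⁶ T.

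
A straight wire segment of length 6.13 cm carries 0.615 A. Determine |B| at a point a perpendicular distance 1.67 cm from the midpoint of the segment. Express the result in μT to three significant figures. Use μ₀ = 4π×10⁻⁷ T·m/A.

B ≈ 6.47 μT

For a finite straight segment, B = (μ₀I/4πd)(sinθ₁ + sinθ₂), where θ₁, θ₂ are the angles from the perpendicular to each end.
The perpendicular from the point meets the wire at its midpoint, so each end is L/2 = 0.03065 m away along the wire.
sinθ₁ = 0.03065/√(0.03065²+0.0167²) = 0.8781; sinθ₂ = 0.03065/√(0.03065²+0.0167²) = 0.8781.
B = (4π×10⁻⁷ × 0.615) / (4π × 0.0167) × (0.8781 + 0.8781) = 6.47×10⁻⁶ T.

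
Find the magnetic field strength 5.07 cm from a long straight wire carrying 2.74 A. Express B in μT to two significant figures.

B ≈ 11 μT

For an infinitely long straight wire, B = μ₀I/(2πd).
B = (4π×10⁻⁷ × 2.74) / (2π × 0.0507) = 1.08×10⁻⁵ T.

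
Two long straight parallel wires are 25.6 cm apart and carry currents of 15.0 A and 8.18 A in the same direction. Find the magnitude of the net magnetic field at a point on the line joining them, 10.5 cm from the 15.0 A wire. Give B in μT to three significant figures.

Each long wire gives B = μ₀I/(2πd). Distances are d₁ = 0.105 m and d₂ = 0.151 m.
B₁ = 2.86×10⁻⁵ T, B₂ = 1.08×10⁻⁵ T.
Between parallel currents the two contributions point in opposite directions, so they subtract. B = |B₁ − B₂| = |2.86×10⁻⁵ − 1.08×10⁻⁵| = 1.77×10⁻⁵ T.

B ≈ 17.7 μT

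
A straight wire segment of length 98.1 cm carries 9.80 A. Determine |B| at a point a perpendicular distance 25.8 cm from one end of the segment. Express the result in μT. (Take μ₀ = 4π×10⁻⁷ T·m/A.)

B ≈ 3.67 μT

For a finite straight segment, B = (μ₀I/4πd)(sinθ₁ + sinθ₂), where θ₁, θ₂ are the angles from the perpendicular to each end.
The perpendicular foot is at one end, so the two end-offsets along the wire are 0 and L = 0.981 m.
sinθ₁ = 0/√(0²+0.258²) = 0.0000; sinθ₂ = 0.981/√(0.981²+0.258²) = 0.9671.
B = (4π×10⁻⁷ × 9.80) / (4π × 0.258) × (0.0000 + 0.9671) = 3.67×10⁻⁶ T.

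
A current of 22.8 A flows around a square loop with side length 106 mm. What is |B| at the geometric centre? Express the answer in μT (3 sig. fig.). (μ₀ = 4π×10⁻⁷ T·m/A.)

Each side is a finite straight segment at perpendicular distance d = a/(2 tan(π/4)) = 0.053 m from the centre, with end-angles ±π/4.
One side contributes B₁ = (μ₀I/4πd)·2 sin(π/4) = 6.08×10⁻⁵ T.
All 4 sides add in the same direction: B = 4 × 6.08×10⁻⁵ = 2.43×10⁻⁴ T.

B ≈ 243 μT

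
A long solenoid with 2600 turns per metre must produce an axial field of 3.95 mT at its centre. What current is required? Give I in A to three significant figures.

I ≈ 1.21 A

Inside a long solenoid B = μ₀nI with n = 2600 m⁻¹, so I = B/(μ₀n).
I = 3.95×10⁻³ / (4π×10⁻⁷ × 2600) = 1.21 A.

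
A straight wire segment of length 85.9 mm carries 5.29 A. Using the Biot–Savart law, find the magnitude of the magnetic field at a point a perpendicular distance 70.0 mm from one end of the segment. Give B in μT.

For a finite straight segment, B = (μ₀I/4πd)(sinθ₁ + sinθ₂), where θ₁, θ₂ are the angles from the perpendicular to each end.
The perpendicular foot is at one end, so the two end-offsets along the wire are 0 and L = 0.0859 m.
sinθ₁ = 0/√(0²+0.07²) = 0.0000; sinθ₂ = 0.0859/√(0.0859²+0.07²) = 0.7752.
B = (4π×10⁻⁷ × 5.29) / (4π × 0.07) × (0.0000 + 0.7752) = 5.86×10⁻⁶ T.

B ≈ 5.86 μT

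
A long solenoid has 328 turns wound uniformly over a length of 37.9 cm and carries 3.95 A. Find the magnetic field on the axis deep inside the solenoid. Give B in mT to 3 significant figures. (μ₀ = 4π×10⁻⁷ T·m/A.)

Inside a long solenoid, B = μ₀nI with n = 865.4 turns/m.
B = 4π×10⁻⁷ × 865.4 × 3.95 = 4.30×10⁻³ T.

B ≈ 4.30 mT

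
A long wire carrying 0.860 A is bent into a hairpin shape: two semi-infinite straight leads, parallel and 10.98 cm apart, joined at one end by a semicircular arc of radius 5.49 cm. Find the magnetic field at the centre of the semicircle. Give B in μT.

The semicircular arc contributes B_arc = μ₀I·π/(4πR) = μ₀I/(4R) = 4.92×10⁻⁶ T.
Each semi-infinite lead is at perpendicular distance R = 0.0549 m from the centre, with the perpendicular foot at its near end, so it contributes μ₀I/(4πR); both point the same way, together 3.13×10⁻⁶ T.
Arc and leads all point the same direction: B = 4.92×10⁻⁶ + 3.13×10⁻⁶ = 8.05×10⁻⁶ T.

B ≈ 8.05 μT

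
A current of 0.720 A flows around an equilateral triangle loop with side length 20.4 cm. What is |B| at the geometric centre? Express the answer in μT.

Each side is a finite straight segment at perpendicular distance d = a/(2 tan(π/3)) = 0.05889 m from the centre, with end-angles ±π/3.
One side contributes B₁ = (μ₀I/4πd)·2 sin(π/3) = 2.12×10⁻⁶ T.
All 3 sides add in the same direction: B = 3 × 2.12×10⁻⁶ = 6.35×10⁻⁶ T.

B ≈ 6.35 μT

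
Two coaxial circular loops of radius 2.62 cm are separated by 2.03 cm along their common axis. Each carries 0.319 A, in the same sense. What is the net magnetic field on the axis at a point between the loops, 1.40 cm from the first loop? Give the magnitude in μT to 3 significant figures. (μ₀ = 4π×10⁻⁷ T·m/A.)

B ≈ 12.3 μT

Each loop contributes B = μ₀IR²/[2(R²+z²)^(3/2)] on the axis, with z measured from that loop.
Loop 1 (z = 0.014 m): B₁ = 5.25×10⁻⁶ T. Loop 2 (z = 0.0063 m): B₂ = 7.03×10⁻⁶ T.
The fields add: B = B₁ + B₂ = 1.23×10⁻⁵ T.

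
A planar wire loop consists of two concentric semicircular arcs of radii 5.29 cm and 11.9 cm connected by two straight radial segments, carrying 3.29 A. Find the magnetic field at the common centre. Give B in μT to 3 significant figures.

B ≈ 10.9 μT

The radial connectors point toward the centre, so dl × r̂ = 0 and they contribute nothing.
Each semicircle gives μ₀I/(4R): inner arc 1.95×10⁻⁵ T, outer arc 8.69×10⁻⁶ T.
The two arcs carry current in opposite angular senses, so their fields oppose: B = |1.95×10⁻⁵ − 8.69×10⁻⁶| = 1.09×10⁻⁵ T.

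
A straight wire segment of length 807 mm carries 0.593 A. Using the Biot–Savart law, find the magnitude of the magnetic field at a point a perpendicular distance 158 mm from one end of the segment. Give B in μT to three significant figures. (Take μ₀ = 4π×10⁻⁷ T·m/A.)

For a finite straight segment, B = (μ₀I/4πd)(sinθ₁ + sinθ₂), where θ₁, θ₂ are the angles from the perpendicular to each end.
The perpendicular foot is at one end, so the two end-offsets along the wire are 0 and L = 0.807 m.
sinθ₁ = 0/√(0²+0.158²) = 0.0000; sinθ₂ = 0.807/√(0.807²+0.158²) = 0.9814.
B = (4π×10⁻⁷ × 0.593) / (4π × 0.158) × (0.0000 + 0.9814) = 3.68×10⁻⁷ T.

B ≈ 0.368 μT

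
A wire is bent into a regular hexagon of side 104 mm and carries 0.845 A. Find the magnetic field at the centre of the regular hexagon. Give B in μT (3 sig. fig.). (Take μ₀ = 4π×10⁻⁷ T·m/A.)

Each side is a finite straight segment at perpendicular distance d = a/(2 tan(π/6)) = 0.09007 m from the centre, with end-angles ±π/6.
One side contributes B₁ = (μ₀I/4πd)·2 sin(π/6) = 9.38×10⁻⁷ T.
All 6 sides add in the same direction: B = 6 × 9.38×10⁻⁷ = 5.63×10⁻⁶ T.

B ≈ 5.63 μT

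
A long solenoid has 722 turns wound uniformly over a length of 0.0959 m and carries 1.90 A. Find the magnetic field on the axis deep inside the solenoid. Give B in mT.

B ≈ 18.0 mT

Inside a long solenoid, B = μ₀nI with n = 7529 turns/m.
B = 4π×10⁻⁷ × 7529 × 1.90 = 1.80×10⁻² T.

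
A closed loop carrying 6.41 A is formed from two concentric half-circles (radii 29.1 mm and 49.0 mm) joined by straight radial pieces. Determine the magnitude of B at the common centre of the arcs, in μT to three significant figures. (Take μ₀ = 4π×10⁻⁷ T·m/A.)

B ≈ 28.1 μT

The radial connectors point toward the centre, so dl × r̂ = 0 and they contribute nothing.
Each semicircle gives μ₀I/(4R): inner arc 6.92×10⁻⁵ T, outer arc 4.11×10⁻⁵ T.
The two arcs carry current in opposite angular senses, so their fields oppose: B = |6.92×10⁻⁵ − 4.11×10⁻⁵| = 2.81×10⁻⁵ T.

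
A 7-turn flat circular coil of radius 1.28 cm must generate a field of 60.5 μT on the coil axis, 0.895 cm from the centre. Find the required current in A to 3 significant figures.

I ≈ 0.320 A

For an N-turn coil, B = Nμ₀IR²/[2(R²+z²)^(3/2)] with R = 0.0128 m, z = 0.00895 m, so I = 2B(R²+z²)^(3/2)/(Nμ₀R²) = 2 × 6.05×10⁻⁵ × 3.81×10⁻⁶ / (7 × 4π×10⁻⁷ × 0.0001638) = 0.320 A.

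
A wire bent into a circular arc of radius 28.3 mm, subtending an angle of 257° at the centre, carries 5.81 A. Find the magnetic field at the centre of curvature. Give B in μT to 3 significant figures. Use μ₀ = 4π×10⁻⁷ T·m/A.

B ≈ 92.1 μT

The Biot–Savart field of a circular arc at its centre is B = μ₀Iφ/(4πR), with φ = 4.485 rad.
B = (4π×10⁻⁷ × 5.81 × 4.485) / (4π × 0.0283) = 9.21×10⁻⁵ T.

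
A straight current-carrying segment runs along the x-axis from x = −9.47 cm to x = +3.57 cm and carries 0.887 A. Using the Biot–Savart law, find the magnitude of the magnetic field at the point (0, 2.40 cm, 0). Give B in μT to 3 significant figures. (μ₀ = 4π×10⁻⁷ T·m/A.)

B ≈ 6.65 μT

For a finite straight segment, B = (μ₀I/4πd)(sinθ₁ + sinθ₂), where θ₁, θ₂ are the angles from the perpendicular to each end.
The perpendicular distance is d = 0.024 m; the end-offsets along the wire are a = 0.0947 m and b = 0.0357 m.
sinθ₁ = 0.0947/√(0.0947²+0.024²) = 0.9694; sinθ₂ = 0.0357/√(0.0357²+0.024²) = 0.8299.
B = (4π×10⁻⁷ × 0.887) / (4π × 0.024) × (0.9694 + 0.8299) = 6.65×10⁻⁶ T.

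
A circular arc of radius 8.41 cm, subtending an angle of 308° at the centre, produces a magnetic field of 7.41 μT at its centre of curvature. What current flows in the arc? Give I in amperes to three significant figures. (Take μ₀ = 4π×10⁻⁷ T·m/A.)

I ≈ 1.16 A

For a circular arc, B = μ₀Iφ/(4πR) with φ in radians; here φ = 5.376 rad.
So I = 4πRB/(μ₀φ) = 4π × 0.0841 × 7.41×10⁻⁶ / (4π×10⁻⁷ × 5.376) = 1.16 A.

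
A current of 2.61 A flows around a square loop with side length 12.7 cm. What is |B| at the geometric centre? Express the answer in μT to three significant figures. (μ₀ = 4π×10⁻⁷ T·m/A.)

Each side is a finite straight segment at perpendicular distance d = a/(2 tan(π/4)) = 0.0635 m from the centre, with end-angles ±π/4.
One side contributes B₁ = (μ₀I/4πd)·2 sin(π/4) = 5.81×10⁻⁶ T.
All 4 sides add in the same direction: B = 4 × 5.81×10⁻⁶ = 2.33×10⁻⁵ T.

B ≈ 23.3 μT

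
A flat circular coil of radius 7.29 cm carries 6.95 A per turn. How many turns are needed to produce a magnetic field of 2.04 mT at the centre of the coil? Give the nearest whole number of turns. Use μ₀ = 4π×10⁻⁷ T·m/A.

N = 34

For an N-turn coil, B = Nμ₀I/(2R). A single turn gives B₁ = 5.99×10⁻⁵ T with R = 0.0729 m.
N = B/B₁ = 2.04×10⁻³ / 5.99×10⁻⁵ = 34.06.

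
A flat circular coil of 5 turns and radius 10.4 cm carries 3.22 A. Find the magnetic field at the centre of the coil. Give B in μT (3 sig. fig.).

For an N-turn flat coil, B = Nμ₀I/(2R) with R = 0.104 m.
B = 5 × 1.95×10⁻⁵ T = 9.73×10⁻⁵ T.

B ≈ 97.3 μT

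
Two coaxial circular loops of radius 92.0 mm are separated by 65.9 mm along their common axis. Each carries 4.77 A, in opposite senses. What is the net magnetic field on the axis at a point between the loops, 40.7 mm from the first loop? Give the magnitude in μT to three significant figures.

B ≈ 4.31 μT

Each loop contributes B = μ₀IR²/[2(R²+z²)^(3/2)] on the axis, with z measured from that loop.
Loop 1 (z = 0.0407 m): B₁ = 2.49×10⁻⁵ T. Loop 2 (z = 0.0252 m): B₂ = 2.92×10⁻⁵ T.
The fields oppose: B = |B₁ − B₂| = 4.31×10⁻⁶ T.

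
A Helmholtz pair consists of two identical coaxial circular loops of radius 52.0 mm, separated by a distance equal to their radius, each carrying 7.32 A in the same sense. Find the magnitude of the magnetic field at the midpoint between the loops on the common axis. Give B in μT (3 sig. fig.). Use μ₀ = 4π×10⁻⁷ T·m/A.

Each loop contributes B = μ₀IR²/[2(R²+z²)^(3/2)] on the axis, with z measured from that loop.
Loop 1 (z = 0.026 m): B₁ = 6.33×10⁻⁵ T. Loop 2 (z = 0.026 m): B₂ = 6.33×10⁻⁵ T.
The fields add: B = B₁ + B₂ = 1.27×10⁻⁴ T.

B ≈ 127 μT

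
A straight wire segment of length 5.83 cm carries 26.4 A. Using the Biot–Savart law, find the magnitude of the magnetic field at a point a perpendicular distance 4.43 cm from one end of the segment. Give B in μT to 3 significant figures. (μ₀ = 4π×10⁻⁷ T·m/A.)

For a finite straight segment, B = (μ₀I/4πd)(sinθ₁ + sinθ₂), where θ₁, θ₂ are the angles from the perpendicular to each end.
The perpendicular foot is at one end, so the two end-offsets along the wire are 0 and L = 0.0583 m.
sinθ₁ = 0/√(0²+0.0443²) = 0.0000; sinθ₂ = 0.0583/√(0.0583²+0.0443²) = 0.7962.
B = (4π×10⁻⁷ × 26.4) / (4π × 0.0443) × (0.0000 + 0.7962) = 4.74×10⁻⁵ T.

B ≈ 47.4 μT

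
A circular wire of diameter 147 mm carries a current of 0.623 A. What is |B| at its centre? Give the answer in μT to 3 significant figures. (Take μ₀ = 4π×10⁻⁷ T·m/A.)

B ≈ 5.33 μT

At the centre of a circular loop the Biot–Savart law gives B = μ₀I/(2R) (so R = 0.0735 m).
B = (4π×10⁻⁷ × 0.623) / (2 × 0.0735) = 5.33×10⁻⁶ T.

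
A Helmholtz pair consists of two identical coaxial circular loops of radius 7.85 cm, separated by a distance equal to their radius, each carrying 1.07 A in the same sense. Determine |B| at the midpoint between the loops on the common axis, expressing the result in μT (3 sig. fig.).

B ≈ 12.3 μT

Each loop contributes B = μ₀IR²/[2(R²+z²)^(3/2)] on the axis, with z measured from that loop.
Loop 1 (z = 0.03925 m): B₁ = 6.13×10⁻⁶ T. Loop 2 (z = 0.03925 m): B₂ = 6.13×10⁻⁶ T.
The fields add: B = B₁ + B₂ = 1.23×10⁻⁵ T.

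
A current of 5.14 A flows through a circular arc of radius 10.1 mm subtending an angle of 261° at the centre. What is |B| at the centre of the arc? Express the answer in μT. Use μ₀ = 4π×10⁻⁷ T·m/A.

B ≈ 232 μT

The Biot–Savart field of a circular arc at its centre is B = μ₀Iφ/(4πR), with φ = 4.555 rad.
B = (4π×10⁻⁷ × 5.14 × 4.555) / (4π × 0.0101) = 2.32×10⁻⁴ T.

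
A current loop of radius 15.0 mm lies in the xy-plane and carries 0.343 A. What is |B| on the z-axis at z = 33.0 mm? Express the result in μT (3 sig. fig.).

B ≈ 1.02 μT

On the axis of a circular loop, B = μ₀IR² / [2(R²+z²)^(3/2)].
R² + z² = (0.015)² + (0.033)² = 0.001314 m², and (R²+z²)^(3/2) = 4.76×10⁻⁵ m³.
B = (4π×10⁻⁷ × 0.343 × 0.000225) / (2 × 4.76×10⁻⁵) = 1.02×10⁻⁶ T.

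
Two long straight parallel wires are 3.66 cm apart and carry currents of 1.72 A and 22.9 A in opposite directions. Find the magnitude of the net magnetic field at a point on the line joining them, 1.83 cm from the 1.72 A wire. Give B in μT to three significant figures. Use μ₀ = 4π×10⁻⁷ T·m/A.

Each long wire gives B = μ₀I/(2πd). Distances are d₁ = 0.0183 m and d₂ = 0.0183 m.
B₁ = 1.88×10⁻⁵ T, B₂ = 2.50×10⁻⁴ T.
Between antiparallel currents both contributions point the same way, so they add. B = B₁ + B₂ = 1.88×10⁻⁵ + 2.50×10⁻⁴ = 2.69×10⁻⁴ T.

B ≈ 269 μT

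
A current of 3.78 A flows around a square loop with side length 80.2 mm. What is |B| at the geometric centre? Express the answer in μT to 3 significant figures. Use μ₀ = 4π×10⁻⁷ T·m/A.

B ≈ 53.3 μT

Each side is a finite straight segment at perpendicular distance d = a/(2 tan(π/4)) = 0.0401 m from the centre, with end-angles ±π/4.
One side contributes B₁ = (μ₀I/4πd)·2 sin(π/4) = 1.33×10⁻⁵ T.
All 4 sides add in the same direction: B = 4 × 1.33×10⁻⁵ = 5.33×10⁻⁵ T.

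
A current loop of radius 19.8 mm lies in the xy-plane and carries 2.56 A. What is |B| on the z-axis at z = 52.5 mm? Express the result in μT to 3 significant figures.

On the axis of a circular loop, B = μ₀IR² / [2(R²+z²)^(3/2)].
R² + z² = (0.0198)² + (0.0525)² = 0.003148 m², and (R²+z²)^(3/2) = 1.77×10⁻⁴ m³.
B = (4π×10⁻⁷ × 2.56 × 0.000392) / (2 × 1.77×10⁻⁴) = 3.57×10⁻⁶ T.

B ≈ 3.57 μT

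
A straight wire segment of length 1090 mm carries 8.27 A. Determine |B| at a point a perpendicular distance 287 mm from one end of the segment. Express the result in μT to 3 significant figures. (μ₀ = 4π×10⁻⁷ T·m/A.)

For a finite straight segment, B = (μ₀I/4πd)(sinθ₁ + sinθ₂), where θ₁, θ₂ are the angles from the perpendicular to each end.
The perpendicular foot is at one end, so the two end-offsets along the wire are 0 and L = 1.09 m.
sinθ₁ = 0/√(0²+0.287²) = 0.0000; sinθ₂ = 1.09/√(1.09²+0.287²) = 0.9670.
B = (4π×10⁻⁷ × 8.27) / (4π × 0.287) × (0.0000 + 0.9670) = 2.79×10⁻⁶ T.

B ≈ 2.79 μT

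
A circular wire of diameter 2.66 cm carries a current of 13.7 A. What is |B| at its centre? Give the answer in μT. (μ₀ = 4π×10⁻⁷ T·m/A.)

B ≈ 647 μT

At the centre of a circular loop the Biot–Savart law gives B = μ₀I/(2R) (so R = 0.0133 m).
B = (4π×10⁻⁷ × 13.7) / (2 × 0.0133) = 6.47×10⁻⁴ T.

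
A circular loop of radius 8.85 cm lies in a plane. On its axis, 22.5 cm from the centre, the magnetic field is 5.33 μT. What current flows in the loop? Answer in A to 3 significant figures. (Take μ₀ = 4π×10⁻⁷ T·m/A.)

On the axis of a loop, B = μ₀IR²/[2(R²+z²)^(3/2)], so I = 2B(R²+z²)^(3/2)/(μ₀R²).
R² + z² = 0.007832 + 0.05063 = 0.05846 m²; raised to 3/2 gives 1.41×10⁻² m³.
I = 2 × 5.33×10⁻⁶ × 1.41×10⁻² / (1.26×10⁻⁶ × 0.007832) = 15.3 A.

I ≈ 15.3 A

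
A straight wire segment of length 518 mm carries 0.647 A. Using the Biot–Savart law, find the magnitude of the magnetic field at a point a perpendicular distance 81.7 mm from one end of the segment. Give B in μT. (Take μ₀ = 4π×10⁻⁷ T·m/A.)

For a finite straight segment, B = (μ₀I/4πd)(sinθ₁ + sinθ₂), where θ₁, θ₂ are the angles from the perpendicular to each end.
The perpendicular foot is at one end, so the two end-offsets along the wire are 0 and L = 0.518 m.
sinθ₁ = 0/√(0²+0.0817²) = 0.0000; sinθ₂ = 0.518/√(0.518²+0.0817²) = 0.9878.
B = (4π×10⁻⁷ × 0.647) / (4π × 0.0817) × (0.0000 + 0.9878) = 7.82×10⁻⁷ T.

B ≈ 0.782 μT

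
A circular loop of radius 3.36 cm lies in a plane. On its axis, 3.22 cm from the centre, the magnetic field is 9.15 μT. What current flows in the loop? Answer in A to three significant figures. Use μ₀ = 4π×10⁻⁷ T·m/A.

On the axis of a loop, B = μ₀IR²/[2(R²+z²)^(3/2)], so I = 2B(R²+z²)^(3/2)/(μ₀R²).
R² + z² = 0.001129 + 0.001037 = 0.002166 m²; raised to 3/2 gives 1.01×10⁻⁴ m³.
I = 2 × 9.15×10⁻⁶ × 1.01×10⁻⁴ / (1.26×10⁻⁶ × 0.001129) = 1.30 A.

I ≈ 1.30 A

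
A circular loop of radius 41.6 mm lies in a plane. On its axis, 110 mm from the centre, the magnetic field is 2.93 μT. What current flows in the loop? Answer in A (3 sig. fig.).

On the axis of a loop, B = μ₀IR²/[2(R²+z²)^(3/2)], so I = 2B(R²+z²)^(3/2)/(μ₀R²).
R² + z² = 0.001731 + 0.0121 = 0.01383 m²; raised to 3/2 gives 1.63×10⁻³ m³.
I = 2 × 2.93×10⁻⁶ × 1.63×10⁻³ / (1.26×10⁻⁶ × 0.001731) = 4.38 A.

I ≈ 4.38 A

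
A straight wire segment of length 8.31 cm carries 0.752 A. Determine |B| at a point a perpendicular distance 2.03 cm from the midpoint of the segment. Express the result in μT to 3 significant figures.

For a finite straight segment, B = (μ₀I/4πd)(sinθ₁ + sinθ₂), where θ₁, θ₂ are the angles from the perpendicular to each end.
The perpendicular from the point meets the wire at its midpoint, so each end is L/2 = 0.04155 m away along the wire.
sinθ₁ = 0.04155/√(0.04155²+0.0203²) = 0.8985; sinθ₂ = 0.04155/√(0.04155²+0.0203²) = 0.8985.
B = (4π×10⁻⁷ × 0.752) / (4π × 0.0203) × (0.8985 + 0.8985) = 6.66×10⁻⁶ T.

B ≈ 6.66 μT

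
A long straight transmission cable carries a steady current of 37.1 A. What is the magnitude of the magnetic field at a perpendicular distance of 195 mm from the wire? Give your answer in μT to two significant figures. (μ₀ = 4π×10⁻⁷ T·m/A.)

For an infinitely long straight wire, B = μ₀I/(2πd).
B = (4π×10⁻⁷ × 37.1) / (2π × 0.195) = 3.81×10⁻⁵ T.

B ≈ 38 μT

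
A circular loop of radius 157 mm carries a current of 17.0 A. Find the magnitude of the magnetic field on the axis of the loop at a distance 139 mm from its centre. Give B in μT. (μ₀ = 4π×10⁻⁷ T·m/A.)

On the axis of a circular loop, B = μ₀IR² / [2(R²+z²)^(3/2)].
R² + z² = (0.157)² + (0.139)² = 0.04397 m², and (R²+z²)^(3/2) = 9.22×10⁻³ m³.
B = (4π×10⁻⁷ × 17.0 × 0.02465) / (2 × 9.22×10⁻³) = 2.86×10⁻⁵ T.

B ≈ 28.6 μT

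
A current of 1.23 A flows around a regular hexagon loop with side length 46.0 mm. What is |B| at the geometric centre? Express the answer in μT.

Each side is a finite straight segment at perpendicular distance d = a/(2 tan(π/6)) = 0.03984 m from the centre, with end-angles ±π/6.
One side contributes B₁ = (μ₀I/4πd)·2 sin(π/6) = 3.09×10⁻⁶ T.
All 6 sides add in the same direction: B = 6 × 3.09×10⁻⁶ = 1.85×10⁻⁵ T.

B ≈ 18.5 μT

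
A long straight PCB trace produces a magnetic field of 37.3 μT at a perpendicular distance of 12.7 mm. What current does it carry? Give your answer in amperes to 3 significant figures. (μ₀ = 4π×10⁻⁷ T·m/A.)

For a long straight wire B = μ₀I/(2πd), so I = 2πdB/μ₀.
I = 2π × 0.0127 × 3.73×10⁻⁵ / (4π×10⁻⁷) = 2.37 A.

I ≈ 2.37 A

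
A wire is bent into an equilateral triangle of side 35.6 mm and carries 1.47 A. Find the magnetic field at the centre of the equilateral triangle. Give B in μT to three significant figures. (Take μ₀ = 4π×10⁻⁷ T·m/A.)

Each side is a finite straight segment at perpendicular distance d = a/(2 tan(π/3)) = 0.01028 m from the centre, with end-angles ±π/3.
One side contributes B₁ = (μ₀I/4πd)·2 sin(π/3) = 2.48×10⁻⁵ T.
All 3 sides add in the same direction: B = 3 × 2.48×10⁻⁵ = 7.43×10⁻⁵ T.

B ≈ 74.3 μT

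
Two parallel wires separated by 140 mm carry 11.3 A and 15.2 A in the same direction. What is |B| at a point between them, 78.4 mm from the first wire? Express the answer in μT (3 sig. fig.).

Each long wire gives B = μ₀I/(2πd). Distances are d₁ = 0.0784 m and d₂ = 0.0616 m.
B₁ = 2.88×10⁻⁵ T, B₂ = 4.94×10⁻⁵ T.
Between parallel currents the two contributions point in opposite directions, so they subtract. B = |B₁ − B₂| = |2.88×10⁻⁵ − 4.94×10⁻⁵| = 2.05×10⁻⁵ T.

B ≈ 20.5 μT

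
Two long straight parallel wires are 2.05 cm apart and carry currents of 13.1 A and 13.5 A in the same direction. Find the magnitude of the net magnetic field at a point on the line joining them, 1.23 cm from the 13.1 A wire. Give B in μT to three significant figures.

B ≈ 116 μT

Each long wire gives B = μ₀I/(2πd). Distances are d₁ = 0.0123 m and d₂ = 0.0082 m.
B₁ = 2.13×10⁻⁴ T, B₂ = 3.29×10⁻⁴ T.
Between parallel currents the two contributions point in opposite directions, so they subtract. B = |B₁ − B₂| = |2.13×10⁻⁴ − 3.29×10⁻⁴| = 1.16×10⁻⁴ T.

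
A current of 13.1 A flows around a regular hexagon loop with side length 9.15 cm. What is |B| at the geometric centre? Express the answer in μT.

Each side is a finite straight segment at perpendicular distance d = a/(2 tan(π/6)) = 0.07924 m from the centre, with end-angles ±π/6.
One side contributes B₁ = (μ₀I/4πd)·2 sin(π/6) = 1.65×10⁻⁵ T.
All 6 sides add in the same direction: B = 6 × 1.65×10⁻⁵ = 9.92×10⁻⁵ T.

B ≈ 99.2 μT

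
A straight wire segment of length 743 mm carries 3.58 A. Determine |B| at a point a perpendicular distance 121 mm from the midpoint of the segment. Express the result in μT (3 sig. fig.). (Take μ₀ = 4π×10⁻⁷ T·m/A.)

For a finite straight segment, B = (μ₀I/4πd)(sinθ₁ + sinθ₂), where θ₁, θ₂ are the angles from the perpendicular to each end.
The perpendicular from the point meets the wire at its midpoint, so each end is L/2 = 0.3715 m away along the wire.
sinθ₁ = 0.3715/√(0.3715²+0.121²) = 0.9508; sinθ₂ = 0.3715/√(0.3715²+0.121²) = 0.9508.
B = (4π×10⁻⁷ × 3.58) / (4π × 0.121) × (0.9508 + 0.9508) = 5.63×10⁻⁶ T.

B ≈ 5.63 μT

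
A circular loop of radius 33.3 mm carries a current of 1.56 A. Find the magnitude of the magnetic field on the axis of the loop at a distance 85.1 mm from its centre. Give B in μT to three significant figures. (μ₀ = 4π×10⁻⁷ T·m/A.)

On the axis of a circular loop, B = μ₀IR² / [2(R²+z²)^(3/2)].
R² + z² = (0.0333)² + (0.0851)² = 0.008351 m², and (R²+z²)^(3/2) = 7.63×10⁻⁴ m³.
B = (4π×10⁻⁷ × 1.56 × 0.001109) / (2 × 7.63×10⁻⁴) = 1.42×10⁻⁶ T.

B ≈ 1.42 μT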